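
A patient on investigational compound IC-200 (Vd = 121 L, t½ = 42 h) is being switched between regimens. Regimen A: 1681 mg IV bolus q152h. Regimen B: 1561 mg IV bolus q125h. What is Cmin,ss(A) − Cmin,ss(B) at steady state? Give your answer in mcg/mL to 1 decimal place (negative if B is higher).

-0.6 mcg/mL

Regimen A: f = (1/2)^(152/42) ≈ 0.0814; Cmin,ss = (1681/121)·f/(1−f) ≈ 1.231 mcg/mL.
Regimen B: f = (1/2)^(125/42) ≈ 0.1271; Cmin,ss = (1561/121)·f/(1−f) ≈ 1.878 mcg/mL.
Difference ≈ 1.231 − 1.878 ≈ -0.647 mcg/mL.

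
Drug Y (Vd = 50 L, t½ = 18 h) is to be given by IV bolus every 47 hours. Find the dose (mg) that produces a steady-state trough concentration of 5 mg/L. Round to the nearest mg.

τ/t½ = 47/18 ≈ 2.6111, so f = (1/2)^(47/18) ≈ 0.163673.
Cmin,ss = (D/Vd)·f/(1−f), so D = Cmin,ss·Vd·(1−f)/f.
D = 5 × 50 × (1−f)/f ≈ 5 × 50 × 5.10974 ≈ 1277.44 mg.

1277 mg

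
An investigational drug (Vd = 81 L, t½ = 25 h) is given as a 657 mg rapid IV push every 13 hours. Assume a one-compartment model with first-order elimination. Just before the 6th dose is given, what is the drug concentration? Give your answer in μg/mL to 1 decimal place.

15.6 μg/mL

f = (1/2)^(τ/t½) = (1/2)^(13/25) ≈ 0.6974.
C₀ = D/Vd = 657/81 ≈ 8.111 μg/mL.
Before the 6th dose, 5 doses have been given. Superposition: Cmin = C₀·(f + f² + … + f^5).
≈ 8.111 × (0.6974 + 0.4864 + 0.3392 + 0.2366 + 0.1650) ≈ 8.111 × 1.9246 ≈ 15.610 μg/mL.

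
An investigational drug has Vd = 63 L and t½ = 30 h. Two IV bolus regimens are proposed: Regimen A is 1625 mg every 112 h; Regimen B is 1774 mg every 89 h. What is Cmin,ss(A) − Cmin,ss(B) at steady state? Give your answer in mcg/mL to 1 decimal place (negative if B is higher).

Regimen A: f = (1/2)^(112/30) ≈ 0.0752; Cmin,ss = (1625/63)·f/(1−f) ≈ 2.097 mcg/mL.
Regimen B: f = (1/2)^(89/30) ≈ 0.1279; Cmin,ss = (1774/63)·f/(1−f) ≈ 4.130 mcg/mL.
Difference ≈ 2.097 − 4.130 ≈ -2.033 mcg/mL.

-2.0 mcg/mL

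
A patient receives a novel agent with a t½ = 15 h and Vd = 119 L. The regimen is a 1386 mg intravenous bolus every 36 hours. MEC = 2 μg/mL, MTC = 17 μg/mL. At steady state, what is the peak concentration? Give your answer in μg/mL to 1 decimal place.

k = ln2/t½ = ln2/15 ≈ 0.046210 h⁻¹; fraction remaining f = e^(−kτ) = e^(−0.046210×36) ≈ 0.1895.
Accumulation ratio R = 1/(1 − f) ≈ 1/0.8105 ≈ 1.2338.
Each bolus raises the concentration by D/Vd = 1386/119 ≈ 11.647 μg/mL.
Steady-state peak Cmax,ss = C₀·R ≈ 11.647 × 1.2338 ≈ 14.370 μg/mL.
Peak 14.4 μg/mL vs MTC 17 μg/mL: below toxic threshold.

14.4 μg/mL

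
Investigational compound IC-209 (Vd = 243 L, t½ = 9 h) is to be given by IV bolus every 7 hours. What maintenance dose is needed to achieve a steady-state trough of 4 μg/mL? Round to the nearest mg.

694 mg

τ/t½ = 7/9 ≈ 0.77778, so f = (1/2)^(7/9) ≈ 0.583265.
Cmin,ss = (D/Vd)·f/(1−f), so D = Cmin,ss·Vd·(1−f)/f.
D = 4 × 243 × (1−f)/f ≈ 4 × 243 × 0.71449 ≈ 694.48 mg.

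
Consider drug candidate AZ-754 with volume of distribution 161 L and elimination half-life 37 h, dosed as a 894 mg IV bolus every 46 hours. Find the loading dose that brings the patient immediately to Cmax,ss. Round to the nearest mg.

1548 mg

f = (1/2)^(46/37) ≈ 0.422422; accumulation ratio R = 1/(1−f) ≈ 1.73137.
Loading dose to hit Cmax,ss on first dose: D_load = D_maint·R ≈ 894 × 1.73137 ≈ 1547.84 mg.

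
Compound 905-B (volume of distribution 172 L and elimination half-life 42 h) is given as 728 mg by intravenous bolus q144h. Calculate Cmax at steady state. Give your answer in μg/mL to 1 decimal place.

4.7 μg/mL

τ/t½ = 144/42 ≈ 3.4286, so fraction remaining f = (1/2)^(144/42) ≈ 0.0929.
Accumulation ratio R = 1/(1 − f) ≈ 1/0.9071 ≈ 1.1024.
Each bolus raises the concentration by D/Vd = 728/172 ≈ 4.233 μg/mL.
Steady-state peak Cmax,ss = C₀·R ≈ 4.233 × 1.1024 ≈ 4.666 μg/mL.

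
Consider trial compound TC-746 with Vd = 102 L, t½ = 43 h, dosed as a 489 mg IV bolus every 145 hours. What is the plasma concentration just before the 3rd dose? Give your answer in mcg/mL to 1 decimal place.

0.5 mcg/mL

f = (1/2)^(τ/t½) = (1/2)^(145/43) ≈ 0.0966.
C₀ = D/Vd = 489/102 ≈ 4.794 mcg/mL.
Before the 3rd dose, 2 doses have been given. Superposition: Cmin = C₀·(f + f²).
≈ 4.794 × (0.0966 + 0.0093) ≈ 4.794 × 0.1059 ≈ 0.508 mcg/mL.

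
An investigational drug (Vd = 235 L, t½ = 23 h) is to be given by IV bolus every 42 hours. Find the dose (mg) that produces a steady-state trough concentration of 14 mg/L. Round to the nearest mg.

8375 mg

τ/t½ = 42/23 ≈ 1.8261, so f = (1/2)^(42/23) ≈ 0.282029.
Cmin,ss = (D/Vd)·f/(1−f), so D = Cmin,ss·Vd·(1−f)/f.
D = 14 × 235 × (1−f)/f ≈ 14 × 235 × 2.54573 ≈ 8375.45 mg.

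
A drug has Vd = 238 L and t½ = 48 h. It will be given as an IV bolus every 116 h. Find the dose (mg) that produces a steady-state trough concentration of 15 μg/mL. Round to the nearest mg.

15492 mg

τ/t½ = 116/48 ≈ 2.4167, so f = (1/2)^(116/48) ≈ 0.187288.
Cmin,ss = (D/Vd)·f/(1−f), so D = Cmin,ss·Vd·(1−f)/f.
D = 15 × 238 × (1−f)/f ≈ 15 × 238 × 4.33937 ≈ 15491.55 mg.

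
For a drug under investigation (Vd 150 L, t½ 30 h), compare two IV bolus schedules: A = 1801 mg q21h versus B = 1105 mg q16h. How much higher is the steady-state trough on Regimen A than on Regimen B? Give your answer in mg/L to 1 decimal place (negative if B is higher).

2.8 mg/L

Regimen A: f = (1/2)^(21/30) ≈ 0.6156; Cmin,ss = (1801/150)·f/(1−f) ≈ 19.228 mg/L.
Regimen B: f = (1/2)^(16/30) ≈ 0.6910; Cmin,ss = (1105/150)·f/(1−f) ≈ 16.474 mg/L.
Difference ≈ 19.228 − 16.474 ≈ 2.754 mg/L.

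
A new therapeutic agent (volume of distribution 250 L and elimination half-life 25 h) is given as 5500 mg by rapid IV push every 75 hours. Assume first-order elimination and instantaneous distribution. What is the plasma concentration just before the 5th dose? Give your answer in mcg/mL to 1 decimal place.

3.1 mcg/mL

f = (1/2)^(τ/t½) = (1/2)^(75/25) ≈ 0.1250.
C₀ = D/Vd = 5500/250 ≈ 22.000 mcg/mL.
Before the 5th dose, 4 doses have been given. Superposition: Cmin = C₀·(f + f² + … + f^4).
≈ 22.000 × (0.1250 + 0.0156 + 0.0020 + 0.0002) ≈ 22.000 × 0.1428 ≈ 3.142 mcg/mL.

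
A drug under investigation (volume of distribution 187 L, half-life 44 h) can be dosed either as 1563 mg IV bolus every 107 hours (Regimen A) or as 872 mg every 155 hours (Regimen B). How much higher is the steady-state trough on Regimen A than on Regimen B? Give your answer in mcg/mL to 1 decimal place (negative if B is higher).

1.5 mcg/mL

Regimen A: f = (1/2)^(107/44) ≈ 0.1853; Cmin,ss = (1563/187)·f/(1−f) ≈ 1.901 mcg/mL.
Regimen B: f = (1/2)^(155/44) ≈ 0.0870; Cmin,ss = (872/187)·f/(1−f) ≈ 0.444 mcg/mL.
Difference ≈ 1.901 − 0.444 ≈ 1.457 mcg/mL.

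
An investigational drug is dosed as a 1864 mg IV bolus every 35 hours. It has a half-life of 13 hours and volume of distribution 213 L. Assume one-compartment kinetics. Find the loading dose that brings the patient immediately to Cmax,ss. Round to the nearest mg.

f = (1/2)^(35/13) ≈ 0.154716; accumulation ratio R = 1/(1−f) ≈ 1.18303.
Loading dose to hit Cmax,ss on first dose: D_load = D_maint·R ≈ 1864 × 1.18303 ≈ 2205.17 mg.

2205 mg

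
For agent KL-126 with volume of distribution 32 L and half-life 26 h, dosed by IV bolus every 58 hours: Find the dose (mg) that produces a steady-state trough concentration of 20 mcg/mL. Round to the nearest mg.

2364 mg

τ/t½ = 58/26 ≈ 2.2308, so f = (1/2)^(58/26) ≈ 0.213045.
Cmin,ss = (D/Vd)·f/(1−f), so D = Cmin,ss·Vd·(1−f)/f.
D = 20 × 32 × (1−f)/f ≈ 20 × 32 × 3.69384 ≈ 2364.06 mg.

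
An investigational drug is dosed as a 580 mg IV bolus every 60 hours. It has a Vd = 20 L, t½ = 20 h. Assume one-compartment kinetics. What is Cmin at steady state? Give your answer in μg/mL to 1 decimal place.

τ = 60 h = 3 half-lives, so f = (1/2)^3 = 0.125.
At steady state, R = 1/(1 − 0.125) = 8/7.
Single-dose peak C₀ = D/Vd = 580/20 = 29 μg/mL.
Steady-state peak Cmax,ss = C₀·R = 29 × 8/7 ≈ 33.143 μg/mL.
Steady-state trough Cmin,ss = Cmax,ss·f ≈ 33.143 × 0.125 ≈ 4.143 μg/mL.

4.1 μg/mL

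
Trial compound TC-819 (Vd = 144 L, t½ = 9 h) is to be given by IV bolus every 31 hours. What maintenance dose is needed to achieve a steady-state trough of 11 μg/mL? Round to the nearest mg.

τ/t½ = 31/9 ≈ 3.4444, so f = (1/2)^(31/9) ≈ 0.091858.
Cmin,ss = (D/Vd)·f/(1−f), so D = Cmin,ss·Vd·(1−f)/f.
D = 11 × 144 × (1−f)/f ≈ 11 × 144 × 9.88637 ≈ 15660.01 mg.

15660 mg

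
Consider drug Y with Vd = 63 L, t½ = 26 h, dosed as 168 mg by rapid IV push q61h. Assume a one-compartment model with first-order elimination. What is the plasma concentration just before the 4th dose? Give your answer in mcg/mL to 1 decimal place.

0.6 mcg/mL

f = (1/2)^(τ/t½) = (1/2)^(61/26) ≈ 0.1967.
C₀ = D/Vd = 168/63 ≈ 2.667 mcg/mL.
Before the 4th dose, 3 doses have been given. Superposition: Cmin = C₀·(f + f² + … + f^3).
≈ 2.667 × (0.1967 + 0.0387 + 0.0076) ≈ 2.667 × 0.2430 ≈ 0.648 mcg/mL.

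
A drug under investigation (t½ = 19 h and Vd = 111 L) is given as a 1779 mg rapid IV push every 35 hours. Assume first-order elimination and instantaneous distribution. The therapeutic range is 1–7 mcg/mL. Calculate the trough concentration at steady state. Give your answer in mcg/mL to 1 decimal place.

k = ln2/t½ = ln2/19 ≈ 0.036481 h⁻¹; fraction remaining f = e^(−kτ) = e^(−0.036481×35) ≈ 0.2789.
At steady state, accumulation factor R = 1/(1 − e^(−kτ)) ≈ 1.3868.
Single-dose peak C₀ = D/Vd = 1779/111 ≈ 16.027 mcg/mL.
Steady-state peak Cmax,ss = C₀·R ≈ 16.027 × 1.3868 ≈ 22.226 mcg/mL.
One interval later, Cmin,ss = Cmax,ss·e^(−kτ) ≈ 22.226 × 0.2789 ≈ 6.199 mcg/mL.
Trough 6.2 mcg/mL vs MEC 1 mcg/mL: adequate.

6.2 mcg/mL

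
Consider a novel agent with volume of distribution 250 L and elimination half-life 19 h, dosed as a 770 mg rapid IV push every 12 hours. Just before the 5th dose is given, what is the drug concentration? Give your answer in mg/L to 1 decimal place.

4.6 mg/L

f = (1/2)^(τ/t½) = (1/2)^(12/19) ≈ 0.6455.
C₀ = D/Vd = 770/250 ≈ 3.080 mg/L.
Before the 5th dose, 4 doses have been given. Superposition: Cmin = C₀·(f + f² + … + f^4).
≈ 3.080 × (0.6455 + 0.4167 + 0.2690 + 0.1736) ≈ 3.080 × 1.5048 ≈ 4.635 mg/L.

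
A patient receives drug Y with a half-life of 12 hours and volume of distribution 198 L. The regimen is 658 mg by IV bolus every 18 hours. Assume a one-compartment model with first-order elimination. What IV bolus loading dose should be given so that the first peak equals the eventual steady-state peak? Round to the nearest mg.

1018 mg

f = (1/2)^(18/12) ≈ 0.353553; accumulation ratio R = 1/(1−f) ≈ 1.54692.
Loading dose to hit Cmax,ss on first dose: D_load = D_maint·R ≈ 658 × 1.54692 ≈ 1017.87 mg.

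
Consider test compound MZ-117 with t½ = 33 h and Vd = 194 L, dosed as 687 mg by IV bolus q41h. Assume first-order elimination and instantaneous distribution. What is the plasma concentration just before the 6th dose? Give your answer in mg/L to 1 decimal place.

f = (1/2)^(τ/t½) = (1/2)^(41/33) ≈ 0.4227.
C₀ = D/Vd = 687/194 ≈ 3.541 mg/L.
Before the 6th dose, 5 doses have been given. Superposition: Cmin = C₀·(f + f² + … + f^5).
≈ 3.541 × (0.4227 + 0.1787 + 0.0755 + 0.0319 + 0.0135) ≈ 3.541 × 0.7223 ≈ 2.558 mg/L.

2.6 mg/L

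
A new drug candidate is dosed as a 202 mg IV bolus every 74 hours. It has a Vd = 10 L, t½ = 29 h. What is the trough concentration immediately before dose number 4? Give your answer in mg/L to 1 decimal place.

f = (1/2)^(τ/t½) = (1/2)^(74/29) ≈ 0.1706.
C₀ = D/Vd = 202/10 ≈ 20.200 mg/L.
Before the 4th dose, 3 doses have been given. Superposition: Cmin = C₀·(f + f² + … + f^3).
≈ 20.200 × (0.1706 + 0.0291 + 0.0050) ≈ 20.200 × 0.2047 ≈ 4.135 mg/L.

4.1 mg/L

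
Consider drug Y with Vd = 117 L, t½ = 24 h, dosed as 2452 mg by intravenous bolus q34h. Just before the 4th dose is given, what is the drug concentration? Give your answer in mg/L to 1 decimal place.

11.9 mg/L

f = (1/2)^(τ/t½) = (1/2)^(34/24) ≈ 0.3746.
C₀ = D/Vd = 2452/117 ≈ 20.957 mg/L.
Before the 4th dose, 3 doses have been given. Superposition: Cmin = C₀·(f + f² + … + f^3).
≈ 20.957 × (0.3746 + 0.1403 + 0.0526) ≈ 20.957 × 0.5675 ≈ 11.893 mg/L.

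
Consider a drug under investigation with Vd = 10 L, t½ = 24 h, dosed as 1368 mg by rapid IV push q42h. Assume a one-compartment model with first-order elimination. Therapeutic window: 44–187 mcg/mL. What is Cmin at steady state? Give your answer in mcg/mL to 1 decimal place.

τ/t½ = 42/24 ≈ 1.75, so fraction remaining f = (1/2)^(42/24) ≈ 0.2973.
At steady state, accumulation factor R = 1/(1 − e^(−kτ)) ≈ 1.4231.
Single-dose peak C₀ = D/Vd = 1368/10 ≈ 136.800 mcg/mL.
Cmax,ss = C₀/(1 − f) ≈ 136.800/0.7027 ≈ 194.678 mcg/mL.
Steady-state trough Cmin,ss = Cmax,ss·f ≈ 194.678 × 0.2973 ≈ 57.878 mcg/mL.
Trough 57.9 mcg/mL vs MEC 44 mcg/mL: adequate.

57.9 mcg/mL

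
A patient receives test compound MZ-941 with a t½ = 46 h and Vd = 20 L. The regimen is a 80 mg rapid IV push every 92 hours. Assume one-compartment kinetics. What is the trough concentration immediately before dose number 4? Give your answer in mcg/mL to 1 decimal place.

f = (1/2)^(τ/t½) = (1/2)^(92/46) ≈ 0.2500.
C₀ = D/Vd = 80/20 ≈ 4.000 mcg/mL.
Before the 4th dose, 3 doses have been given. Superposition: Cmin = C₀·(f + f² + … + f^3).
≈ 4.000 × (0.2500 + 0.0625 + 0.0156) ≈ 4.000 × 0.3281 ≈ 1.312 mcg/mL.

1.3 mcg/mL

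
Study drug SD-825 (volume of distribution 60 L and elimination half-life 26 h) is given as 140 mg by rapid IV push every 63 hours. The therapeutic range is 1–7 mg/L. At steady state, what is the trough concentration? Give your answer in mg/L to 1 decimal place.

τ/t½ = 63/26 ≈ 2.4231, so fraction remaining f = (1/2)^(63/26) ≈ 0.1865.
Accumulation ratio R = 1/(1 − f) ≈ 1/0.8135 ≈ 1.2293.
Single-dose peak C₀ = D/Vd = 140/60 ≈ 2.333 mg/L.
Cmax,ss = C₀/(1 − f) ≈ 2.333/0.8135 ≈ 2.868 mg/L.
One interval later, Cmin,ss = Cmax,ss·e^(−kτ) ≈ 2.868 × 0.1865 ≈ 0.535 mg/L.
Trough 0.5 mg/L vs MEC 1 mg/L: subtherapeutic.

0.5 mg/L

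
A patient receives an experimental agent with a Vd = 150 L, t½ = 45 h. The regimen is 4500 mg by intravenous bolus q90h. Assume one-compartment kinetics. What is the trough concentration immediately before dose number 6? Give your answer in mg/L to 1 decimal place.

10.0 mg/L

f = (1/2)^(τ/t½) = (1/2)^(90/45) ≈ 0.2500.
C₀ = D/Vd = 4500/150 ≈ 30.000 mg/L.
Before the 6th dose, 5 doses have been given. Superposition: Cmin = C₀·(f + f² + … + f^5).
≈ 30.000 × (0.2500 + 0.0625 + 0.0156 + 0.0039 + 0.0010) ≈ 30.000 × 0.3330 ≈ 9.990 mg/L.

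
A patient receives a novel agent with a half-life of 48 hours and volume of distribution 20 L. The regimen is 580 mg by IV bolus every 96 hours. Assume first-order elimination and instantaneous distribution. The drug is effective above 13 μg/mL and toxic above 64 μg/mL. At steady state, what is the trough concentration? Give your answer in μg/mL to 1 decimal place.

9.7 μg/mL

τ = 96 h = 2 half-lives, so f = (1/2)^2 = 0.25.
Accumulation ratio R = 1/(1 − f) = 1/0.75 = 4/3.
Single-dose peak C₀ = D/Vd = 580/20 = 29 μg/mL.
Steady-state peak Cmax,ss = C₀·R = 29 × 4/3 ≈ 38.667 μg/mL.
Steady-state trough Cmin,ss = Cmax,ss·f ≈ 38.667 × 0.25 ≈ 9.667 μg/mL.
Trough 9.7 μg/mL vs MEC 13 μg/mL: subtherapeutic.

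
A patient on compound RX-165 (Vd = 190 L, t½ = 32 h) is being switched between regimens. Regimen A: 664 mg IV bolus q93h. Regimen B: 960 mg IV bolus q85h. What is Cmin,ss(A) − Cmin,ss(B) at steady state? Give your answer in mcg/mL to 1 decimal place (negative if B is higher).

Regimen A: f = (1/2)^(93/32) ≈ 0.1334; Cmin,ss = (664/190)·f/(1−f) ≈ 0.538 mcg/mL.
Regimen B: f = (1/2)^(85/32) ≈ 0.1586; Cmin,ss = (960/190)·f/(1−f) ≈ 0.952 mcg/mL.
Difference ≈ 0.538 − 0.952 ≈ -0.414 mcg/mL.

-0.4 mcg/mL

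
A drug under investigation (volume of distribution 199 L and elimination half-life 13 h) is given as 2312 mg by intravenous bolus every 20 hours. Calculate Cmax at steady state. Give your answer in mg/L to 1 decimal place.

17.7 mg/L

Over one 20-h interval, 20/13 ≈ 1.5385 half-lives elapse, leaving f ≈ 0.3443 of each dose.
At steady state, accumulation factor R = 1/(1 − e^(−kτ)) ≈ 1.5251.
Single-dose peak C₀ = D/Vd = 2312/199 ≈ 11.618 mg/L.
Steady-state peak Cmax,ss = C₀·R ≈ 11.618 × 1.5251 ≈ 17.719 mg/L.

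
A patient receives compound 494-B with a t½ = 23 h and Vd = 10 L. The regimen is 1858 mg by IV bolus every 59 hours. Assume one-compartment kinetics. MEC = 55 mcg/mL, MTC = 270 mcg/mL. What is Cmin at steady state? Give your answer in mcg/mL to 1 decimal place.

37.8 mcg/mL

k = ln2/t½ = ln2/23 ≈ 0.030137 h⁻¹; fraction remaining f = e^(−kτ) = e^(−0.030137×59) ≈ 0.1690.
Each bolus raises the concentration by D/Vd = 1858/10 ≈ 185.800 mcg/mL.
Steady-state trough Cmin,ss = C₀·f/(1−f) ≈ 185.800 × 0.1690/0.8310 ≈ 37.786 mcg/mL.
Trough 37.8 mcg/mL vs MEC 55 mcg/mL: subtherapeutic.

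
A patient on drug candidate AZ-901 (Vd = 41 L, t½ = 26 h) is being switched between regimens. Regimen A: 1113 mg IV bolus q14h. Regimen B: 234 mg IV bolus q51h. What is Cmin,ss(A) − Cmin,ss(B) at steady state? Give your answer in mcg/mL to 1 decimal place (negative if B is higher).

Regimen A: f = (1/2)^(14/26) ≈ 0.6885; Cmin,ss = (1113/41)·f/(1−f) ≈ 60.001 mcg/mL.
Regimen B: f = (1/2)^(51/26) ≈ 0.2568; Cmin,ss = (234/41)·f/(1−f) ≈ 1.972 mcg/mL.
Difference ≈ 60.001 − 1.972 ≈ 58.029 mcg/mL.

58.0 mcg/mL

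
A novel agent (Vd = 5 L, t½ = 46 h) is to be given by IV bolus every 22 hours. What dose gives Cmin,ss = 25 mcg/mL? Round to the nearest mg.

49 mg

τ/t½ = 22/46 ≈ 0.47826, so f = (1/2)^(22/46) ≈ 0.717842.
Cmin,ss = (D/Vd)·f/(1−f), so D = Cmin,ss·Vd·(1−f)/f.
D = 25 × 5 × (1−f)/f ≈ 25 × 5 × 0.39306 ≈ 49.13 mg.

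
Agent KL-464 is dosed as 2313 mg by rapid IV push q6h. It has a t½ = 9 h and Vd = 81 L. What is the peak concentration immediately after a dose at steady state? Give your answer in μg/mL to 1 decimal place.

77.2 μg/mL

Over one 6-h interval, 6/9 ≈ 0.66667 half-lives elapse, leaving f ≈ 0.6300 of each dose.
At steady state, accumulation factor R = 1/(1 − e^(−kτ)) ≈ 2.7027.
Single-dose peak C₀ = D/Vd = 2313/81 ≈ 28.556 μg/mL.
Steady-state peak Cmax,ss = C₀·R ≈ 28.556 × 2.7027 ≈ 77.178 μg/mL.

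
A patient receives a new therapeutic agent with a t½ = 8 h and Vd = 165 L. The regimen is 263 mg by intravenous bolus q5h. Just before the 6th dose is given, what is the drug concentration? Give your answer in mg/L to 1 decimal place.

f = (1/2)^(τ/t½) = (1/2)^(5/8) ≈ 0.6484.
C₀ = D/Vd = 263/165 ≈ 1.594 mg/L.
Before the 6th dose, 5 doses have been given. Superposition: Cmin = C₀·(f + f² + … + f^5).
≈ 1.594 × (0.6484 + 0.4204 + 0.2726 + 0.1768 + 0.1146) ≈ 1.594 × 1.6328 ≈ 2.603 mg/L.

2.6 mg/L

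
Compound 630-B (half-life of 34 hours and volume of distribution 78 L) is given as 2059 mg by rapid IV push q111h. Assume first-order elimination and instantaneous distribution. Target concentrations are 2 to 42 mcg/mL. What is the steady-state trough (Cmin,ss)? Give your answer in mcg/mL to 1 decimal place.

3.1 mcg/mL

τ/t½ = 111/34 ≈ 3.2647, so fraction remaining f = (1/2)^(111/34) ≈ 0.1040.
Each bolus raises the concentration by D/Vd = 2059/78 ≈ 26.397 mcg/mL.
Steady-state trough Cmin,ss = C₀·f/(1−f) ≈ 26.397 × 0.1040/0.8960 ≈ 3.064 mcg/mL.
Trough 3.1 mcg/mL vs MEC 2 mcg/mL: adequate.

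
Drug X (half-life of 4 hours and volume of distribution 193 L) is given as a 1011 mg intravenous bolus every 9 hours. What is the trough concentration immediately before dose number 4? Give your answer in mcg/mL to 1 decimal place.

1.4 mcg/mL

f = (1/2)^(τ/t½) = (1/2)^(9/4) ≈ 0.2102.
C₀ = D/Vd = 1011/193 ≈ 5.238 mcg/mL.
Before the 4th dose, 3 doses have been given. Superposition: Cmin = C₀·(f + f² + … + f^3).
≈ 5.238 × (0.2102 + 0.0442 + 0.0093) ≈ 5.238 × 0.2637 ≈ 1.381 mcg/mL.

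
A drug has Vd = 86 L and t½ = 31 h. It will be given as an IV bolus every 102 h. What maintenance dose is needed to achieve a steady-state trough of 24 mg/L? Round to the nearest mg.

τ/t½ = 102/31 ≈ 3.2903, so f = (1/2)^(102/31) ≈ 0.102215.
Cmin,ss = (D/Vd)·f/(1−f), so D = Cmin,ss·Vd·(1−f)/f.
D = 24 × 86 × (1−f)/f ≈ 24 × 86 × 8.78330 ≈ 18128.73 mg.

18129 mg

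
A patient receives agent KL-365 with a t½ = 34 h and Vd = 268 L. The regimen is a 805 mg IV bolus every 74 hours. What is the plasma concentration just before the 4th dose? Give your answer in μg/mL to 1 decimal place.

0.8 μg/mL

f = (1/2)^(τ/t½) = (1/2)^(74/34) ≈ 0.2212.
C₀ = D/Vd = 805/268 ≈ 3.004 μg/mL.
Before the 4th dose, 3 doses have been given. Superposition: Cmin = C₀·(f + f² + … + f^3).
≈ 3.004 × (0.2212 + 0.0489 + 0.0108) ≈ 3.004 × 0.2809 ≈ 0.844 μg/mL.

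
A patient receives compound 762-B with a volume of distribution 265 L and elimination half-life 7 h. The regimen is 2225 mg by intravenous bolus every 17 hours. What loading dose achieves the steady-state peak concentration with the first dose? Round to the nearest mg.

f = (1/2)^(17/7) ≈ 0.185749; accumulation ratio R = 1/(1−f) ≈ 1.22812.
Loading dose to hit Cmax,ss on first dose: D_load = D_maint·R ≈ 2225 × 1.22812 ≈ 2732.57 mg.

2733 mg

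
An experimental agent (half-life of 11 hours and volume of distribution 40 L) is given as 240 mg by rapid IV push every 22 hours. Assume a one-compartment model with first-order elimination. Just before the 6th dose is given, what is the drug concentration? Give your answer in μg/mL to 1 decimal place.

2.0 μg/mL

f = (1/2)^(τ/t½) = (1/2)^(22/11) ≈ 0.2500.
C₀ = D/Vd = 240/40 ≈ 6.000 μg/mL.
Before the 6th dose, 5 doses have been given. Superposition: Cmin = C₀·(f + f² + … + f^5).
≈ 6.000 × (0.2500 + 0.0625 + 0.0156 + 0.0039 + 0.0010) ≈ 6.000 × 0.3330 ≈ 1.998 μg/mL.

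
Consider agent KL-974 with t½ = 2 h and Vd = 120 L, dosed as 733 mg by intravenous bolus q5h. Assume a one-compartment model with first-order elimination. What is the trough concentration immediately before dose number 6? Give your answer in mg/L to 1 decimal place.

f = (1/2)^(τ/t½) = (1/2)^(5/2) ≈ 0.1768.
C₀ = D/Vd = 733/120 ≈ 6.108 mg/L.
Before the 6th dose, 5 doses have been given. Superposition: Cmin = C₀·(f + f² + … + f^5).
≈ 6.108 × (0.1768 + 0.0313 + 0.0055 + 0.0010 + 0.0002) ≈ 6.108 × 0.2148 ≈ 1.312 mg/L.

1.3 mg/L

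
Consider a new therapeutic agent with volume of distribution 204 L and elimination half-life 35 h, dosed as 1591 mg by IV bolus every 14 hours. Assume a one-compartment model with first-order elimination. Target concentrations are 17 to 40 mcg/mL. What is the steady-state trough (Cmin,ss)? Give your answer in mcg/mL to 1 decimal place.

Over one 14-h interval, 14/35 ≈ 0.4 half-lives elapse, leaving f ≈ 0.7579 of each dose.
At steady state, accumulation factor R = 1/(1 − e^(−kτ)) ≈ 4.1305.
Each bolus raises the concentration by D/Vd = 1591/204 ≈ 7.799 mcg/mL.
Cmax,ss = C₀/(1 − f) ≈ 7.799/0.2421 ≈ 32.214 mcg/mL.
Steady-state trough Cmin,ss = Cmax,ss·f ≈ 32.214 × 0.7579 ≈ 24.415 mcg/mL.
Trough 24.4 mcg/mL vs MEC 17 mcg/mL: adequate.

24.4 mcg/mL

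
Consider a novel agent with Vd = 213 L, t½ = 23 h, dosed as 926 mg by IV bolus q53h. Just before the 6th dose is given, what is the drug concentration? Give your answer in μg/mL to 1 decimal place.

f = (1/2)^(τ/t½) = (1/2)^(53/23) ≈ 0.2025.
C₀ = D/Vd = 926/213 ≈ 4.347 μg/mL.
Before the 6th dose, 5 doses have been given. Superposition: Cmin = C₀·(f + f² + … + f^5).
≈ 4.347 × (0.2025 + 0.0410 + 0.0083 + 0.0017 + 0.0003) ≈ 4.347 × 0.2538 ≈ 1.103 μg/mL.

1.1 μg/mL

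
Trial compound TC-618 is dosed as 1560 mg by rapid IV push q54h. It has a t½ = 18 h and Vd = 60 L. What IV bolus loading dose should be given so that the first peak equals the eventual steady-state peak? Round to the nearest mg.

f = (1/2)^(54/18) ≈ 0.125000; accumulation ratio R = 1/(1−f) ≈ 1.14286.
Loading dose to hit Cmax,ss on first dose: D_load = D_maint·R ≈ 1560 × 1.14286 ≈ 1782.86 mg.

1783 mg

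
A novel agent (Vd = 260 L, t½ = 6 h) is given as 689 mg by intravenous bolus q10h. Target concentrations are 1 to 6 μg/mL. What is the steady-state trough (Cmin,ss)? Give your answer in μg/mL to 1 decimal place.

Over one 10-h interval, 10/6 ≈ 1.6667 half-lives elapse, leaving f ≈ 0.3150 of each dose.
Accumulation ratio R = 1/(1 − f) ≈ 1/0.6850 ≈ 1.4599.
Each bolus raises the concentration by D/Vd = 689/260 ≈ 2.650 μg/mL.
Cmax,ss = C₀/(1 − f) ≈ 2.650/0.6850 ≈ 3.869 μg/mL.
One interval later, Cmin,ss = Cmax,ss·e^(−kτ) ≈ 3.869 × 0.3150 ≈ 1.219 μg/mL.
Trough 1.2 μg/mL vs MEC 1 μg/mL: adequate.

1.2 μg/mL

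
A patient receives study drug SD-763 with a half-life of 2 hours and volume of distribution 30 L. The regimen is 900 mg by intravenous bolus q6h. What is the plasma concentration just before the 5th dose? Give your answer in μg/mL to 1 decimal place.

4.3 μg/mL

f = (1/2)^(τ/t½) = (1/2)^(6/2) ≈ 0.1250.
C₀ = D/Vd = 900/30 ≈ 30.000 μg/mL.
Before the 5th dose, 4 doses have been given. Superposition: Cmin = C₀·(f + f² + … + f^4).
≈ 30.000 × (0.1250 + 0.0156 + 0.0020 + 0.0002) ≈ 30.000 × 0.1428 ≈ 4.284 μg/mL.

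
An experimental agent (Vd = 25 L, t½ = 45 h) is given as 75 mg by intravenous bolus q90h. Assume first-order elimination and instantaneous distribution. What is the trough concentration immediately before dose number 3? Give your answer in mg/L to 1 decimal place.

f = (1/2)^(τ/t½) = (1/2)^(90/45) ≈ 0.2500.
C₀ = D/Vd = 75/25 ≈ 3.000 mg/L.
Before the 3rd dose, 2 doses have been given. Superposition: Cmin = C₀·(f + f²).
≈ 3.000 × (0.2500 + 0.0625) ≈ 3.000 × 0.3125 ≈ 0.938 mg/L.

0.9 mg/L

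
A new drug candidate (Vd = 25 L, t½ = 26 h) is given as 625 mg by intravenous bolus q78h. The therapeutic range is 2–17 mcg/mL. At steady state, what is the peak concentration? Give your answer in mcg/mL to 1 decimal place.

28.6 mcg/mL

The dosing interval is 3 half-lives, so f = 2^(−3) = 0.125.
At steady state, R = 1/(1 − 0.125) = 8/7.
Single-dose peak C₀ = D/Vd = 625/25 = 25 mcg/mL.
Steady-state peak Cmax,ss = C₀·R = 25 × 8/7 ≈ 28.571 mcg/mL.
Peak 28.6 mcg/mL vs MTC 17 mcg/mL: exceeds toxic threshold.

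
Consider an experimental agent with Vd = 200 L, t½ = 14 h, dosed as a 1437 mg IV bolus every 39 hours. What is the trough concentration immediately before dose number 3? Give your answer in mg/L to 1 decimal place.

f = (1/2)^(τ/t½) = (1/2)^(39/14) ≈ 0.1450.
C₀ = D/Vd = 1437/200 ≈ 7.185 mg/L.
Before the 3rd dose, 2 doses have been given. Superposition: Cmin = C₀·(f + f²).
≈ 7.185 × (0.1450 + 0.0210) ≈ 7.185 × 0.1660 ≈ 1.193 mg/L.

1.2 mg/L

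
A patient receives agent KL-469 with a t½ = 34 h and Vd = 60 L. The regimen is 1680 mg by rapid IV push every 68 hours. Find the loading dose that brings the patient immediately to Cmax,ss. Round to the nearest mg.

2240 mg

f = (1/2)^(68/34) ≈ 0.250000; accumulation ratio R = 1/(1−f) ≈ 1.33333.
Loading dose to hit Cmax,ss on first dose: D_load = D_maint·R ≈ 1680 × 1.33333 ≈ 2239.99 mg.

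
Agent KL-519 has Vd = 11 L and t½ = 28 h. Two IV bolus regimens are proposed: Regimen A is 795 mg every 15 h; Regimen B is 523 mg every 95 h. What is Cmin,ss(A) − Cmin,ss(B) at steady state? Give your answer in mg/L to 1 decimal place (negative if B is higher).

155.7 mg/L

Regimen A: f = (1/2)^(15/28) ≈ 0.6898; Cmin,ss = (795/11)·f/(1−f) ≈ 160.715 mg/L.
Regimen B: f = (1/2)^(95/28) ≈ 0.0952; Cmin,ss = (523/11)·f/(1−f) ≈ 5.003 mg/L.
Difference ≈ 160.715 − 5.003 ≈ 155.712 mg/L.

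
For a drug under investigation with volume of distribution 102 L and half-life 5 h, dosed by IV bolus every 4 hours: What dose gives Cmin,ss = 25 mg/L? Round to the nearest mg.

1890 mg

τ/t½ = 4/5 ≈ 0.8, so f = (1/2)^(4/5) ≈ 0.574349.
Cmin,ss = (D/Vd)·f/(1−f), so D = Cmin,ss·Vd·(1−f)/f.
D = 25 × 102 × (1−f)/f ≈ 25 × 102 × 0.74110 ≈ 1889.81 mg.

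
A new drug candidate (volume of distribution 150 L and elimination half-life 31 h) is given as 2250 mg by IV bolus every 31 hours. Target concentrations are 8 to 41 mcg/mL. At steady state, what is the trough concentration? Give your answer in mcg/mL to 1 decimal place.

15.0 mcg/mL

τ = 31 h = 1 half-life, so f = (1/2)^1 = 0.5.
Accumulation ratio R = 1/(1 − f) = 1/0.5 = 2/1.
Single-dose peak C₀ = D/Vd = 2250/150 = 15 mcg/mL.
Steady-state peak Cmax,ss = C₀·R = 15 × 2/1 ≈ 30.000 mcg/mL.
Steady-state trough Cmin,ss = Cmax,ss·f ≈ 30.000 × 0.5 ≈ 15.000 mcg/mL.
Trough 15.0 mcg/mL vs MEC 8 mcg/mL: adequate.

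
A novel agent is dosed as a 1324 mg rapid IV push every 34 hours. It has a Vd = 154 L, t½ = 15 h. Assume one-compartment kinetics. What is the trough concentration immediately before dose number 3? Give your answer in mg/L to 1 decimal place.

f = (1/2)^(τ/t½) = (1/2)^(34/15) ≈ 0.2078.
C₀ = D/Vd = 1324/154 ≈ 8.597 mg/L.
Before the 3rd dose, 2 doses have been given. Superposition: Cmin = C₀·(f + f²).
≈ 8.597 × (0.2078 + 0.0432) ≈ 8.597 × 0.2510 ≈ 2.158 mg/L.

2.2 mg/L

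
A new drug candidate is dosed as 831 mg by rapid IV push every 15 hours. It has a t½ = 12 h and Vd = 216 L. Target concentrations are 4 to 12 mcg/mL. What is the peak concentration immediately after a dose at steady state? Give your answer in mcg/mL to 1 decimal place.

6.6 mcg/mL

k = ln2/t½ = ln2/12 ≈ 0.057762 h⁻¹; fraction remaining f = e^(−kτ) = e^(−0.057762×15) ≈ 0.4204.
At steady state, accumulation factor R = 1/(1 − e^(−kτ)) ≈ 1.7253.
Each bolus raises the concentration by D/Vd = 831/216 ≈ 3.847 mcg/mL.
Steady-state peak Cmax,ss = C₀·R ≈ 3.847 × 1.7253 ≈ 6.637 mcg/mL.
Peak 6.6 mcg/mL vs MTC 12 mcg/mL: below toxic threshold.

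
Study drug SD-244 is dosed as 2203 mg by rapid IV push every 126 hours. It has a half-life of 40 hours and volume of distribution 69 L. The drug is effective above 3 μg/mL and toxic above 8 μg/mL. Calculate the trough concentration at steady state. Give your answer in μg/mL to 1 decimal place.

4.1 μg/mL

Over one 126-h interval, 126/40 ≈ 3.15 half-lives elapse, leaving f ≈ 0.1127 of each dose.
Each bolus raises the concentration by D/Vd = 2203/69 ≈ 31.928 μg/mL.
Steady-state trough Cmin,ss = C₀·f/(1−f) ≈ 31.928 × 0.1127/0.8873 ≈ 4.055 μg/mL.
Trough 4.1 μg/mL vs MEC 3 μg/mL: adequate.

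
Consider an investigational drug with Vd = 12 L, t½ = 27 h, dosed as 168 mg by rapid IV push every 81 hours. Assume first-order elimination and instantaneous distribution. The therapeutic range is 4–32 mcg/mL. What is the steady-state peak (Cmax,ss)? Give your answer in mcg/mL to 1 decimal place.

16.0 mcg/mL

The dosing interval is 3 half-lives, so f = 2^(−3) = 0.125.
At steady state, R = 1/(1 − 0.125) = 8/7.
Single-dose peak C₀ = D/Vd = 168/12 = 14 mcg/mL.
Steady-state peak Cmax,ss = C₀·R = 14 × 8/7 ≈ 16.000 mcg/mL.
Peak 16.0 mcg/mL vs MTC 32 mcg/mL: below toxic threshold.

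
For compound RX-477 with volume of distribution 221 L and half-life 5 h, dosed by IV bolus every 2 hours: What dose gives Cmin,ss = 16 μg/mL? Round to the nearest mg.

1130 mg

τ/t½ = 2/5 ≈ 0.4, so f = (1/2)^(2/5) ≈ 0.757858.
Cmin,ss = (D/Vd)·f/(1−f), so D = Cmin,ss·Vd·(1−f)/f.
D = 16 × 221 × (1−f)/f ≈ 16 × 221 × 0.31951 ≈ 1129.79 mg.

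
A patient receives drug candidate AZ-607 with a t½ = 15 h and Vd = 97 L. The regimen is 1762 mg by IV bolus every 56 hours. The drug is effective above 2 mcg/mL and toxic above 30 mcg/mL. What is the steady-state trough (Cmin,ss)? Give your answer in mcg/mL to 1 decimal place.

τ/t½ = 56/15 ≈ 3.7333, so fraction remaining f = (1/2)^(56/15) ≈ 0.0752.
Each bolus raises the concentration by D/Vd = 1762/97 ≈ 18.165 mcg/mL.
Steady-state trough Cmin,ss = C₀·f/(1−f) ≈ 18.165 × 0.0752/0.9248 ≈ 1.477 mcg/mL.
Trough 1.5 mcg/mL vs MEC 2 mcg/mL: subtherapeutic.

1.5 mcg/mL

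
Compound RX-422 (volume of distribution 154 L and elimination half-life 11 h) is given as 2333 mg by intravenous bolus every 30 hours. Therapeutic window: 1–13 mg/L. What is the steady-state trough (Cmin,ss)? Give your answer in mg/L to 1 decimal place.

τ/t½ = 30/11 ≈ 2.7273, so fraction remaining f = (1/2)^(30/11) ≈ 0.1510.
Accumulation ratio R = 1/(1 − f) ≈ 1/0.8490 ≈ 1.1779.
Each bolus raises the concentration by D/Vd = 2333/154 ≈ 15.149 mg/L.
Steady-state peak Cmax,ss = C₀·R ≈ 15.149 × 1.1779 ≈ 17.844 mg/L.
One interval later, Cmin,ss = Cmax,ss·e^(−kτ) ≈ 17.844 × 0.1510 ≈ 2.694 mg/L.
Trough 2.7 mg/L vs MEC 1 mg/L: adequate.

2.7 mg/L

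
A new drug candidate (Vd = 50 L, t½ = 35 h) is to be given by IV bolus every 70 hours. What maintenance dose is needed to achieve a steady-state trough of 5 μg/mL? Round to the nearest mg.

τ/t½ = 70/35 ≈ 2, so f = (1/2)^(70/35) ≈ 0.250000.
Cmin,ss = (D/Vd)·f/(1−f), so D = Cmin,ss·Vd·(1−f)/f.
D = 5 × 50 × (1−f)/f ≈ 5 × 50 × 3.00000 ≈ 750.00 mg.

750 mg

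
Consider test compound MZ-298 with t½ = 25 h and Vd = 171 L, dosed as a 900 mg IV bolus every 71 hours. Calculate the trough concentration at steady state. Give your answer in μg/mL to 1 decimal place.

τ/t½ = 71/25 ≈ 2.84, so fraction remaining f = (1/2)^(71/25) ≈ 0.1397.
At steady state, accumulation factor R = 1/(1 − e^(−kτ)) ≈ 1.1624.
Each bolus raises the concentration by D/Vd = 900/171 ≈ 5.263 μg/mL.
Cmax,ss = C₀/(1 − f) ≈ 5.263/0.8603 ≈ 6.118 μg/mL.
One interval later, Cmin,ss = Cmax,ss·e^(−kτ) ≈ 6.118 × 0.1397 ≈ 0.855 μg/mL.

0.9 μg/mL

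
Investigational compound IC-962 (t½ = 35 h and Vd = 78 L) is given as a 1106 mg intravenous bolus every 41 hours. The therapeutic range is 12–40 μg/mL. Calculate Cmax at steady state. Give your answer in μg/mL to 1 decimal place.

25.5 μg/mL

Over one 41-h interval, 41/35 ≈ 1.1714 half-lives elapse, leaving f ≈ 0.4440 of each dose.
Accumulation ratio R = 1/(1 − f) ≈ 1/0.5560 ≈ 1.7986.
Each bolus raises the concentration by D/Vd = 1106/78 ≈ 14.179 μg/mL.
Cmax,ss = C₀/(1 − f) ≈ 14.179/0.5560 ≈ 25.502 μg/mL.
Peak 25.5 μg/mL vs MTC 40 μg/mL: below toxic threshold.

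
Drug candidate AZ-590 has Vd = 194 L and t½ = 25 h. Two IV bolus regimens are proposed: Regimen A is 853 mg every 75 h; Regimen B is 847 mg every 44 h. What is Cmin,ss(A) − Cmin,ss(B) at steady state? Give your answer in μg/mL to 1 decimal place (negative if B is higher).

-1.2 μg/mL

Regimen A: f = (1/2)^(75/25) ≈ 0.1250; Cmin,ss = (853/194)·f/(1−f) ≈ 0.628 μg/mL.
Regimen B: f = (1/2)^(44/25) ≈ 0.2952; Cmin,ss = (847/194)·f/(1−f) ≈ 1.829 μg/mL.
Difference ≈ 0.628 − 1.829 ≈ -1.201 μg/mL.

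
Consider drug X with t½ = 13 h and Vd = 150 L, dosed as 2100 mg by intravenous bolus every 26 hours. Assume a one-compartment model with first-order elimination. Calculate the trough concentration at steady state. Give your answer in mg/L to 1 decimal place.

4.7 mg/L

τ = 26 h = 2 half-lives, so f = (1/2)^2 = 0.25.
At steady state, R = 1/(1 − 0.25) = 4/3.
Single-dose peak C₀ = D/Vd = 2100/150 = 14 mg/L.
Steady-state peak Cmax,ss = C₀·R = 14 × 4/3 ≈ 18.667 mg/L.
Steady-state trough Cmin,ss = Cmax,ss·f ≈ 18.667 × 0.25 ≈ 4.667 mg/L.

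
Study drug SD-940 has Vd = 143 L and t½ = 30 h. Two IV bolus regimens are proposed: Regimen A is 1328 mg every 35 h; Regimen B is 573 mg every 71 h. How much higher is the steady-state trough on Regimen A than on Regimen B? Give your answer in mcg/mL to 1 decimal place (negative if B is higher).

6.5 mcg/mL

Regimen A: f = (1/2)^(35/30) ≈ 0.4454; Cmin,ss = (1328/143)·f/(1−f) ≈ 7.458 mcg/mL.
Regimen B: f = (1/2)^(71/30) ≈ 0.1939; Cmin,ss = (573/143)·f/(1−f) ≈ 0.964 mcg/mL.
Difference ≈ 7.458 − 0.964 ≈ 6.494 mcg/mL.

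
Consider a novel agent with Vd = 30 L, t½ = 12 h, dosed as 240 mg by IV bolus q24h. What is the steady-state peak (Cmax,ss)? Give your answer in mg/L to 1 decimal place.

τ = 24 h = 2 half-lives, so f = (1/2)^2 = 0.25.
At steady state, R = 1/(1 − 0.25) = 4/3.
Single-dose peak C₀ = D/Vd = 240/30 = 8 mg/L.
Steady-state peak Cmax,ss = C₀·R = 8 × 4/3 ≈ 10.667 mg/L.

10.7 mg/L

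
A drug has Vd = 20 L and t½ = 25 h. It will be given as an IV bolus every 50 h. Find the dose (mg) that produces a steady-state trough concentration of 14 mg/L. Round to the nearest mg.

τ/t½ = 50/25 ≈ 2, so f = (1/2)^(50/25) ≈ 0.250000.
Cmin,ss = (D/Vd)·f/(1−f), so D = Cmin,ss·Vd·(1−f)/f.
D = 14 × 20 × (1−f)/f ≈ 14 × 20 × 3.00000 ≈ 840.00 mg.

840 mg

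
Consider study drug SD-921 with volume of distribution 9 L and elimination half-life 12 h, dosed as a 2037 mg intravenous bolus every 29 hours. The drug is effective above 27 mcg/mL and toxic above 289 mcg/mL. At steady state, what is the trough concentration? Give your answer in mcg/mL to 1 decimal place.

k = ln2/t½ = ln2/12 ≈ 0.057762 h⁻¹; fraction remaining f = e^(−kτ) = e^(−0.057762×29) ≈ 0.1873.
Single-dose peak C₀ = D/Vd = 2037/9 ≈ 226.333 mcg/mL.
Steady-state trough Cmin,ss = C₀·f/(1−f) ≈ 226.333 × 0.1873/0.8127 ≈ 52.162 mcg/mL.
Trough 52.2 mcg/mL vs MEC 27 mcg/mL: adequate.

52.2 mcg/mL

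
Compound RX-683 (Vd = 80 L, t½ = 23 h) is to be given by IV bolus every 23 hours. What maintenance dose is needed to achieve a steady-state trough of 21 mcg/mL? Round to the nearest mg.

1680 mg

τ/t½ = 23/23 ≈ 1, so f = (1/2)^(23/23) ≈ 0.500000.
Cmin,ss = (D/Vd)·f/(1−f), so D = Cmin,ss·Vd·(1−f)/f.
D = 21 × 80 × (1−f)/f ≈ 21 × 80 × 1.00000 ≈ 1680.00 mg.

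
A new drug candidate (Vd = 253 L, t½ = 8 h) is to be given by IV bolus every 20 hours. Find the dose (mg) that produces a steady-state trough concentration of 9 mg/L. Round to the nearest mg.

τ/t½ = 20/8 ≈ 2.5, so f = (1/2)^(20/8) ≈ 0.176777.
Cmin,ss = (D/Vd)·f/(1−f), so D = Cmin,ss·Vd·(1−f)/f.
D = 9 × 253 × (1−f)/f ≈ 9 × 253 × 4.65684 ≈ 10603.62 mg.

10604 mg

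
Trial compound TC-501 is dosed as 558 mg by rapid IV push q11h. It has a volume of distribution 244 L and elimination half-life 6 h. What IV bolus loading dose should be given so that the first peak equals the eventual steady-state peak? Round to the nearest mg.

f = (1/2)^(11/6) ≈ 0.280616; accumulation ratio R = 1/(1−f) ≈ 1.39008.
Loading dose to hit Cmax,ss on first dose: D_load = D_maint·R ≈ 558 × 1.39008 ≈ 775.66 mg.

776 mg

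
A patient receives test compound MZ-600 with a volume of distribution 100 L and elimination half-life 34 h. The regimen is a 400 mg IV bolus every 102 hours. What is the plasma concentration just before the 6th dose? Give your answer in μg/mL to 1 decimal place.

0.6 μg/mL

f = (1/2)^(τ/t½) = (1/2)^(102/34) ≈ 0.1250.
C₀ = D/Vd = 400/100 ≈ 4.000 μg/mL.
Before the 6th dose, 5 doses have been given. Superposition: Cmin = C₀·(f + f² + … + f^5).
≈ 4.000 × (0.1250 + 0.0156 + 0.0020 + 0.0002 + 0.0000) ≈ 4.000 × 0.1428 ≈ 0.571 μg/mL.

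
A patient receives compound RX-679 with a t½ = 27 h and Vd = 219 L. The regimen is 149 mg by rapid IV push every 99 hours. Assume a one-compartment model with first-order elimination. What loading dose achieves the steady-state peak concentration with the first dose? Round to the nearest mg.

f = (1/2)^(99/27) ≈ 0.078745; accumulation ratio R = 1/(1−f) ≈ 1.08548.
Loading dose to hit Cmax,ss on first dose: D_load = D_maint·R ≈ 149 × 1.08548 ≈ 161.74 mg.

162 mg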